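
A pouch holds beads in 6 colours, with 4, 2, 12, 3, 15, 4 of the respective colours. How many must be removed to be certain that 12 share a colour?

In the worst case you take as many as possible of each colour without reaching 12: 4 + 2 + 11 + 3 + 11 + 4 = 35.
The next one must give 12 of some colour, so 35 + 1 = 36.

36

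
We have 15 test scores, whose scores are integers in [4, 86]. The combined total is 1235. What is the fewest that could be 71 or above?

12

Each value short of 71 is at most 70, costing at least 86 − 70 = 16 against the maximum total of 1290.
We can afford to lose at most 1290 − 1235 = 55, so at most ⌊55/16⌋ = 3 fall short, and at least 12 are ≥ 71.
Exactly 12 works: 12 values at 86 and 3 at 70 total 1242; lower one of the high values by 7 (still ≥ 71) to hit 1235.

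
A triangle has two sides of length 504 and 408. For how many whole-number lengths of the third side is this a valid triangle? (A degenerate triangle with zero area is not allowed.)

The triangle inequality gives |504 − 408| < c < 504 + 408, i.e. 96 < c < 912.
So c can be any integer from 97 to 911: 815 values.

815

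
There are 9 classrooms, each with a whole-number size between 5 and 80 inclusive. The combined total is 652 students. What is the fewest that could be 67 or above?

Suppose at most 9 − j of them reach 67; then j values are ≤ 66 and the rest ≤ 80.
The total is then ≤ 66·j + 80·(9 − j) = 720 − 14j. For this to be ≥ 652 we need j ≤ 4, so at least 9 − 4 = 5 must reach 67.
Exactly 5 works: 5 values at 80 and 4 at 66 total 664; lower one of the high values by 12 (still ≥ 67) to hit 652.

5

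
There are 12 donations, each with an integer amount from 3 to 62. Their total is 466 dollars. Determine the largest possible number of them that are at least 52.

8

Suppose k of them are at least 52. Those contribute at least 52 each and the other 12 − k at least 3 each.
So the total is at least 52k + 3(12 − k) = 36 + 49k. This must be ≤ 466, giving k ≤ 8.
k = 8 is achieved by 8 values at 52 and 4 at 3, total 428; add 38 to one value (staying below 52) to reach 466.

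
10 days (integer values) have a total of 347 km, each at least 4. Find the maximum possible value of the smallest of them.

34

The average is 347/10 < 35, so some value is ≤ 34.
Achievable: 3 of them at 34 and 7 at 35 total 347.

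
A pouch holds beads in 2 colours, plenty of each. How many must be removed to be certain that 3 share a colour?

5

You could draw 2 of every colour without reaching 3 of any — 4 in all.
One more forces 3 of some colour, so 4 + 1 = 5.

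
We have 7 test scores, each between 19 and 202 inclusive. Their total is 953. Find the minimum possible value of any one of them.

To make one score as small as possible, make the other 6 as large as possible.
The other 6 can take up 6 × 202 = 1212 ≥ 953 − 19, so one score can sit at its floor of 19.
Achievable: one at 19 and the other 6 totalling 934, which fits since 6 × 19 ≤ 934 ≤ 6 × 202.

19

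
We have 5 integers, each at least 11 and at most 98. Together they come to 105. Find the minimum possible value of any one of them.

11

To make one integer as small as possible, make the other 4 as large as possible.
The other 4 can take up 4 × 98 = 392 ≥ 105 − 11, so one integer can sit at its floor of 11.
Achievable: one at 11 and the other 4 totalling 94, which fits since 4 × 11 ≤ 94 ≤ 4 × 98.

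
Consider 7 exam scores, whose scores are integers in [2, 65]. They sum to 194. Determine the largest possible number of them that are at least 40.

If k of the values are ≥ 40, the total is ≥ 40k + 2(7 − k).
Setting 40k + 2(7 − k) ≤ 194 gives 38k ≤ 180, so k ≤ 4.
k = 4 is achieved by 4 values at 40 and 3 at 2, total 166; add 28 to one value (staying below 40) to reach 194.

4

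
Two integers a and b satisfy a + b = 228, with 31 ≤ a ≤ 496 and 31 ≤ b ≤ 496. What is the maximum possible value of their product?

ab = a(228 − a) is maximized when a is as near 228/2 as the bounds allow.
Taking a = 114 and b = 114 (both in [31, 496]) gives ab = 12996.

12996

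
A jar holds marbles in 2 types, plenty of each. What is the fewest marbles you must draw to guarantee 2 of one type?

3

You could draw 1 of every type without reaching 2 of any — 2 in all.
One more forces 2 of some type, so 2 + 1 = 3.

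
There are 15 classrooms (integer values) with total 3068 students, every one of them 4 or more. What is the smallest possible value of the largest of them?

205

Some value must be at least ⌈3068/15⌉ = 205, since 15 × 204 = 3060 < 3068.
Achievable: 8 of them at 205 and 7 at 204 total 3068.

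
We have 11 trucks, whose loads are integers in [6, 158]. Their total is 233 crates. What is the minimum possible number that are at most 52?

8

If only k of them are at most 52, the other 11 − k are at least 53, so the total is at least (11 − k)·53 + k·6.
This is ≤ 233, so (11 − k)·53 + 6k ≤ 233, which gives k ≥ 8.
Exactly 8 works: 8 values at 6 and 3 at 53 total 207; raise one of the low values by 26 (still ≤ 52) to hit 233.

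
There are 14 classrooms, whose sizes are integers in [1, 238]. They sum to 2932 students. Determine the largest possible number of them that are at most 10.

Each value at 10 or below falls at least 238 − 10 = 228 short of the ceiling 238.
The ceiling total is 14 × 238 = 3332, and we need 2932, so at most ⌊(3332 − 2932)/228⌋ = 1 can be that low.
k = 1 is achieved by 1 value at 10 and 13 at 238, total 3104; lower one of the 238's by 172 (still > 10) to reach 2932.

1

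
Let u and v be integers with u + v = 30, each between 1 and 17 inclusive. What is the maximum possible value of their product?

225

For a fixed sum, the product uv is largest when u and v are as close as possible.
Taking u = 15 and v = 15 (both in [1, 17]) gives uv = 225.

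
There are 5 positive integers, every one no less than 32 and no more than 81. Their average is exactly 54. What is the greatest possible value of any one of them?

81

To make one integer as large as possible, make the other 4 as small as possible.
The total is 5 × 54 = 270.
The other 4 contribute at least 4 × 32 = 128, leaving at most 270 − 128 = 142.
But each integer is capped at 81, so the maximum is 81.
Achievable: one at 81 and the other 4 totalling 189, which fits since 4 × 32 ≤ 189 ≤ 4 × 81.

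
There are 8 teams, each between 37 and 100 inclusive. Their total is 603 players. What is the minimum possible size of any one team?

To make one team as small as possible, make the other 7 as large as possible.
The other 7 can take up 7 × 100 = 700 ≥ 603 − 37, so one team can sit at its floor of 37.
Achievable: one at 37 and the other 7 totalling 566, which fits since 7 × 37 ≤ 566 ≤ 7 × 100.

37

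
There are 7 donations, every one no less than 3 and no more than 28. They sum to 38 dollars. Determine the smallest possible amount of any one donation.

3

To make one donation as small as possible, make the other 6 as large as possible.
The other 6 can take up 6 × 28 = 168 ≥ 38 − 3, so one donation can sit at its floor of 3.
Achievable: one at 3 and the other 6 totalling 35, which fits since 6 × 3 ≤ 35 ≤ 6 × 28.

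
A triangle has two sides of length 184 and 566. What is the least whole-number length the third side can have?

383

The third side must exceed |184 − 566| = 382.
The smallest integer above 382 is 383.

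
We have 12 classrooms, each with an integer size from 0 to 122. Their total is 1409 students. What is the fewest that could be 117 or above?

Suppose at most 12 − j of them reach 117; then j values are ≤ 116 and the rest ≤ 122.
The total is then ≤ 116·j + 122·(12 − j) = 1464 − 6j. For this to be ≥ 1409 we need j ≤ 9, so at least 12 − 9 = 3 must reach 117.
Exactly 3 works: 3 values at 122 and 9 at 116 total 1410; lower one of the high values by 1 (still ≥ 117) to hit 1409.

3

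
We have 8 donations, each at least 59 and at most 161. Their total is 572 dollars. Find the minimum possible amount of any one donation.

To make one donation as small as possible, make the other 7 as large as possible.
The other 7 can take up 7 × 161 = 1127 ≥ 572 − 59, so one donation can sit at its floor of 59.
Achievable: one at 59 and the other 7 totalling 513, which fits since 7 × 59 ≤ 513 ≤ 7 × 161.

59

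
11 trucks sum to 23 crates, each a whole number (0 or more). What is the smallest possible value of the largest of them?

3

Some value must be at least ⌈23/11⌉ = 3, since 11 × 2 = 22 < 23.
Equality holds with 1 value of 3 and 10 values of 2.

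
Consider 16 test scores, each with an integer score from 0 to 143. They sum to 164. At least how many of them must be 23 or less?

10

If only k of them are at most 23, the other 16 − k are at least 24, so the total is at least (16 − k)·24 + k·0.
This is ≤ 164, so (16 − k)·24 + 0k ≤ 164, which gives k ≥ 10.
Exactly 10 works: 10 values at 0 and 6 at 24 total 144; raise one of the low values by 20 (still ≤ 23) to hit 164.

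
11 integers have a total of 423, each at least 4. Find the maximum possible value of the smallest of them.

The 11 values sum to 423, so their minimum is at most ⌊423/11⌋ = 38.
Equality holds with 6 values of 38 and 5 values of 39.

38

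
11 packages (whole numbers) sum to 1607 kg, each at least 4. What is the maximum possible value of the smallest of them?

If every one of the 11 were at least 147, the total would be at least 11 × 147 = 1617 > 1607.
Achievable: 10 of them at 146 and 1 at 147 total 1607.

146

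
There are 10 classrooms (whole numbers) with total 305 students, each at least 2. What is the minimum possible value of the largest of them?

31

The 10 values sum to 305, so their maximum is at least ⌈305/10⌉ = 31.
Taking 5 copies of 30 and 5 copies of 31 gives exactly 305, so 31 is attained.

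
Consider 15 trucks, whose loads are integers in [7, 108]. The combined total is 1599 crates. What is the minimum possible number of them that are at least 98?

Suppose at most 15 − j of them reach 98; then j values are ≤ 97 and the rest ≤ 108.
The total is then ≤ 97·j + 108·(15 − j) = 1620 − 11j. For this to be ≥ 1599 we need j ≤ 1, so at least 15 − 1 = 14 must reach 98.
Exactly 14 works: 14 values at 108 and 1 at 97 total 1609; lower one of the high values by 10 (still ≥ 98) to hit 1599.

14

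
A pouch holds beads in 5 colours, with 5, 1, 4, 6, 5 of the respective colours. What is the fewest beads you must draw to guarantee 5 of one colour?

18

In the worst case you take as many as possible of each colour without reaching 5: 4 + 1 + 4 + 4 + 4 = 17.
The next one must give 5 of some colour, so 17 + 1 = 18.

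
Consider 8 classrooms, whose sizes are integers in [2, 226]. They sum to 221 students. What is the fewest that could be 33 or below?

2

Each value above 33 is at least 34, contributing at least 34 − 2 = 32 above the floor 2.
The sum exceeds the floor total 16 by 205, so at most ⌊205/32⌋ = 6 exceed 33, and at least 2 are ≤ 33.
Exactly 2 works: 2 values at 2 and 6 at 34 total 208; raise one of the low values by 13 (still ≤ 33) to hit 221.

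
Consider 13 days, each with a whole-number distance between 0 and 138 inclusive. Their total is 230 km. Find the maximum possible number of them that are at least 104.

2

If k of the values are ≥ 104, the total is ≥ 104k + 0(13 − k).
Setting 104k + 0(13 − k) ≤ 230 gives 104k ≤ 230, so k ≤ 2.
k = 2 is achieved by 2 values at 104 and 11 at 0, total 208; add 22 to one value (staying below 104) to reach 230.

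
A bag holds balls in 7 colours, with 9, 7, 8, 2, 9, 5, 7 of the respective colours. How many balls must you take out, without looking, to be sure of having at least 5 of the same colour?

In the worst case you take as many as possible of each colour without reaching 5: 4 + 4 + 4 + 2 + 4 + 4 + 4 = 26.
The next one must give 5 of some colour, so 26 + 1 = 27.

27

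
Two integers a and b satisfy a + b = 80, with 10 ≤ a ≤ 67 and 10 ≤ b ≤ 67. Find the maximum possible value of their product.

With a + b fixed, ab peaks when the two are closest together.
Taking a = 40 and b = 40 (both in [10, 67]) gives ab = 1600.

1600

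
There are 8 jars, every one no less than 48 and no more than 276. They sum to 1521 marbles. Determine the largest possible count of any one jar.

276

Maximizing one value means minimizing the remaining 7.
The other 7 contribute at least 7 × 48 = 336, leaving at most 1521 − 336 = 1185.
But each jar is capped at 276, so the maximum is 276.
Achievable: one at 276 and the other 7 totalling 1245, which fits since 7 × 48 ≤ 1245 ≤ 7 × 276.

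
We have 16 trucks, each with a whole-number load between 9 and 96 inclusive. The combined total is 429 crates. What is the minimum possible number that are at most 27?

Let j be the number exceeding 27. Then the total is ≥ 28·j + 9·(16 − j) = 144 + 19j.
So 19j ≤ 285 and j ≤ 15; hence at least 16 − 15 = 1 are ≤ 27.
Exactly 1 works: 1 value at 9 and 15 at 28 total 429.

1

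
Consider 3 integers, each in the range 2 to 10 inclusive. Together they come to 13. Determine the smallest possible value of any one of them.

To make one integer as small as possible, make the other 2 as large as possible.
The other 2 can take up 2 × 10 = 20 ≥ 13 − 2, so one integer can sit at its floor of 2.
Achievable: one at 2 and the other 2 totalling 11, which fits since 2 × 2 ≤ 11 ≤ 2 × 10.

2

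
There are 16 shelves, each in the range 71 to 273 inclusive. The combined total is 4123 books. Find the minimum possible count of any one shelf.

71

Minimizing one value means maximizing the remaining 15.
The other 15 can take up 15 × 273 = 4095 ≥ 4123 − 71, so one shelf can sit at its floor of 71.
Achievable: one at 71 and the other 15 totalling 4052, which fits since 15 × 71 ≤ 4052 ≤ 15 × 273.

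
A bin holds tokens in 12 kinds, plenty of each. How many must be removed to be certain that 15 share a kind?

169

In the worst case you draw 14 of each of the 12 kinds: 12 × 14 = 168.
One more forces 15 of some kind, so 168 + 1 = 169.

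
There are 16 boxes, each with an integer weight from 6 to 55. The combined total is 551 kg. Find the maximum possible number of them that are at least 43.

With k values at 43 or above and the rest at least 6, the sum is at least 96 + 37k.
Since the sum is 551, we need 37k ≤ 455, i.e. k ≤ 12.
k = 12 is achieved by 12 values at 43 and 4 at 6, total 540; add 11 to one value (staying below 43) to reach 551.

12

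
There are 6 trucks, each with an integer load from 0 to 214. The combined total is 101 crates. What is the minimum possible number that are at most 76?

5

Let j be the number exceeding 76. Then the total is ≥ 77·j + 0·(6 − j) = 0 + 77j.
So 77j ≤ 101 and j ≤ 1; hence at least 6 − 1 = 5 are ≤ 76.
Exactly 5 works: 5 values at 0 and 1 at 77 total 77; raise one of the low values by 24 (still ≤ 76) to hit 101.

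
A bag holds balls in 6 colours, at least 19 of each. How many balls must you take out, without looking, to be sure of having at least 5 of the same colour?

You could draw 4 of every colour without reaching 5 of any — 24 in all.
One more forces 5 of some colour, so 24 + 1 = 25.

25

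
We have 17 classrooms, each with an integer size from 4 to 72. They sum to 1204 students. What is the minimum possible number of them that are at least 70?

11

Suppose at most 17 − j of them reach 70; then j values are ≤ 69 and the rest ≤ 72.
The total is then ≤ 69·j + 72·(17 − j) = 1224 − 3j. For this to be ≥ 1204 we need j ≤ 6, so at least 17 − 6 = 11 must reach 70.
Exactly 11 works: 11 values at 72 and 6 at 69 total 1206; lower one of the high values by 2 (still ≥ 70) to hit 1204.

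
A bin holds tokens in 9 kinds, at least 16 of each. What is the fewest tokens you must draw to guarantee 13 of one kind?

109

You could draw 12 of every kind without reaching 13 of any — 108 in all.
One more forces 13 of some kind, so 108 + 1 = 109.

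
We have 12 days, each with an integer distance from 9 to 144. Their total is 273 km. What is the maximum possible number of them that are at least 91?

Suppose k of them are at least 91. Those contribute at least 91 each and the other 12 − k at least 9 each.
So the total is at least 91k + 9(12 − k) = 108 + 82k. This must be ≤ 273, giving k ≤ 2.
k = 2 is achieved by 2 values at 91 and 10 at 9, total 272; add 1 to one value (staying below 91) to reach 273.

2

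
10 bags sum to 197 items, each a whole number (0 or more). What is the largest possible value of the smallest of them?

If every one of the 10 were at least 20, the total would be at least 10 × 20 = 200 > 197.
Taking 3 copies of 19 and 7 copies of 20 gives exactly 197, so 19 is attained.

19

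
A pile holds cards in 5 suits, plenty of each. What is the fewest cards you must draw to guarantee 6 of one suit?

26

In the worst case you draw 5 of each of the 5 suits: 5 × 5 = 25.
One more forces 6 of some suit, so 25 + 1 = 26.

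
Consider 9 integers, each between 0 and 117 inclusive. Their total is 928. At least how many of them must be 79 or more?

Suppose at most 9 − j of them reach 79; then j values are ≤ 78 and the rest ≤ 117.
The total is then ≤ 78·j + 117·(9 − j) = 1053 − 39j. For this to be ≥ 928 we need j ≤ 3, so at least 9 − 3 = 6 must reach 79.
Exactly 6 works: 6 values at 117 and 3 at 78 total 936; lower one of the high values by 8 (still ≥ 79) to hit 928.

6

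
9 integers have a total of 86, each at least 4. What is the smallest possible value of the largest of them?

10

The 9 values sum to 86, so their maximum is at least ⌈86/9⌉ = 10.
Achievable: 5 of them at 10 and 4 at 9 total 86.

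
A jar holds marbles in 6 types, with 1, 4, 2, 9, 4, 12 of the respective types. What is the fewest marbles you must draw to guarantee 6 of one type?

In the worst case you take as many as possible of each type without reaching 6: 1 + 4 + 2 + 5 + 4 + 5 = 21.
The next one must give 6 of some type, so 21 + 1 = 22.

22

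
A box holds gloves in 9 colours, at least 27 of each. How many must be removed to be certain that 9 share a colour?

In the worst case you draw 8 of each of the 9 colours: 9 × 8 = 72.
One more forces 9 of some colour, so 72 + 1 = 73.

73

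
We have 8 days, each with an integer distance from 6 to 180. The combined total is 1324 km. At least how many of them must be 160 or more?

3

Each value short of 160 is at most 159, costing at least 180 − 159 = 21 against the maximum total of 1440.
We can afford to lose at most 1440 − 1324 = 116, so at most ⌊116/21⌋ = 5 fall short, and at least 3 are ≥ 160.
Exactly 3 works: 3 values at 180 and 5 at 159 total 1335; lower one of the high values by 11 (still ≥ 160) to hit 1324.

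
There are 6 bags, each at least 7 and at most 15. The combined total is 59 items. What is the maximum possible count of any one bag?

Maximizing one value means minimizing the remaining 5.
The other 5 contribute at least 5 × 7 = 35, leaving at most 59 − 35 = 24.
But each bag is capped at 15, so the maximum is 15.
Achievable: one at 15 and the other 5 totalling 44, which fits since 5 × 7 ≤ 44 ≤ 5 × 15.

15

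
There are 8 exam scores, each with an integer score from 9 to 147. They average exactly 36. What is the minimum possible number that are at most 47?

The total is 8 × 36 = 288.
Let j be the number exceeding 47. Then the total is ≥ 48·j + 9·(8 − j) = 72 + 39j.
So 39j ≤ 216 and j ≤ 5; hence at least 8 − 5 = 3 are ≤ 47.
Exactly 3 works: 3 values at 9 and 5 at 48 total 267; raise one of the low values by 21 (still ≤ 47) to hit 288.

3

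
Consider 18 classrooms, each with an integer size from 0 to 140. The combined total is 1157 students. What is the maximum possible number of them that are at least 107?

With k values at 107 or above and the rest at least 0, the sum is at least 0 + 107k.
Since the sum is 1157, we need 107k ≤ 1157, i.e. k ≤ 10.
k = 10 is achieved by 10 values at 107 and 8 at 0, total 1070; add 87 to one value (staying below 107) to reach 1157.

10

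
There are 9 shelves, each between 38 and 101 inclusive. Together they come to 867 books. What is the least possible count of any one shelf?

Minimizing one value means maximizing the remaining 8.
The other 8 contribute at most 8 × 101 = 808, leaving at least 867 − 808 = 59.
Since 59 ≥ 38, this is achievable: one at 59 and 8 at 101.

59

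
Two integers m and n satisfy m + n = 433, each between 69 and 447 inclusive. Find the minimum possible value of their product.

For a fixed sum, mn is smallest when m and n are as far apart as possible.
At the endpoint m = 69, n = 433 − 69 = 364, so mn = 69 × 364 = 25116.

25116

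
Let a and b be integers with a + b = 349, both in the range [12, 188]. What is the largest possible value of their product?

30450

ab = a(349 − a) is maximized when a is as near 349/2 as the bounds allow.
Taking a = 174 and b = 175 (both in [12, 188]) gives ab = 30450.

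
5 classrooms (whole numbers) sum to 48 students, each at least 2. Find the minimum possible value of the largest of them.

If every one of the 5 were at most 9, the total would be at most 5 × 9 = 45 < 48.
Taking 2 copies of 9 and 3 copies of 10 gives exactly 48, so 10 is attained.

10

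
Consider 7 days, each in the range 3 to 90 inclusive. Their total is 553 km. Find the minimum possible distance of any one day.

13

To make one day as small as possible, make the other 6 as large as possible.
The other 6 contribute at most 6 × 90 = 540, leaving at least 553 − 540 = 13.
Since 13 ≥ 3, this is achievable: one at 13 and 6 at 90.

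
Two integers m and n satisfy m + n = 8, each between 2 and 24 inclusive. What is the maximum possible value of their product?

16

For a fixed sum, the product mn is largest when m and n are as close as possible.
Taking m = 4 and n = 4 (both in [2, 24]) gives mn = 16.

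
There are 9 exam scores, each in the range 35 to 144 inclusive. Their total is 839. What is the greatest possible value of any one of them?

To make one score as large as possible, make the other 8 as small as possible.
The other 8 contribute at least 8 × 35 = 280, leaving at most 839 − 280 = 559.
But each score is capped at 144, so the maximum is 144.
Achievable: one at 144 and the other 8 totalling 695, which fits since 8 × 35 ≤ 695 ≤ 8 × 144.

144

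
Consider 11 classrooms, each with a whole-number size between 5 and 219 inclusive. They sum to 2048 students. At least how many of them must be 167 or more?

5

Each value short of 167 is at most 166, costing at least 219 − 166 = 53 against the maximum total of 2409.
We can afford to lose at most 2409 − 2048 = 361, so at most ⌊361/53⌋ = 6 fall short, and at least 5 are ≥ 167.
Exactly 5 works: 5 values at 219 and 6 at 166 total 2091; lower one of the high values by 43 (still ≥ 167) to hit 2048.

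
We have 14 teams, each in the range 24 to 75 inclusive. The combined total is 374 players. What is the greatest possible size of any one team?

62

Maximizing one value means minimizing the remaining 13.
The other 13 contribute at least 13 × 24 = 312, leaving at most 374 − 312 = 62.
Since 62 ≤ 75, this is achievable: one at 62 and 13 at 24.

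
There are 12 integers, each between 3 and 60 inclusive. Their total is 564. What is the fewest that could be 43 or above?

Each value short of 43 is at most 42, costing at least 60 − 42 = 18 against the maximum total of 720.
We can afford to lose at most 720 − 564 = 156, so at most ⌊156/18⌋ = 8 fall short, and at least 4 are ≥ 43.
Exactly 4 works: 4 values at 60 and 8 at 42 total 576; lower one of the high values by 12 (still ≥ 43) to hit 564.

4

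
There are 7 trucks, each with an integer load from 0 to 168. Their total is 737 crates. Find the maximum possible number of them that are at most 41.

Each value at 41 or below falls at least 168 − 41 = 127 short of the ceiling 168.
The ceiling total is 7 × 168 = 1176, and we need 737, so at most ⌊(1176 − 737)/127⌋ = 3 can be that low.
k = 3 is achieved by 3 values at 41 and 4 at 168, total 795; lower one of the 168's by 58 (still > 41) to reach 737.

3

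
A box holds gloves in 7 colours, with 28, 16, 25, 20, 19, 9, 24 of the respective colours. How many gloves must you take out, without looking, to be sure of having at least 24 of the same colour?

In the worst case you take as many as possible of each colour without reaching 24: 23 + 16 + 23 + 20 + 19 + 9 + 23 = 133.
The next one must give 24 of some colour, so 133 + 1 = 134.

134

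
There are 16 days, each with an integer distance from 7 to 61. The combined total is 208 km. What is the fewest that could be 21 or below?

10

If only k of them are at most 21, the other 16 − k are at least 22, so the total is at least (16 − k)·22 + k·7.
This is ≤ 208, so (16 − k)·22 + 7k ≤ 208, which gives k ≥ 10.
Exactly 10 works: 10 values at 7 and 6 at 22 total 202; raise one of the low values by 6 (still ≤ 21) to hit 208.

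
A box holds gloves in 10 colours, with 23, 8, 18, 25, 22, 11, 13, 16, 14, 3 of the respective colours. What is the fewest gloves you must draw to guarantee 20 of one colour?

In the worst case you take as many as possible of each colour without reaching 20: 19 + 8 + 18 + 19 + 19 + 11 + 13 + 16 + 14 + 3 = 140.
The next one must give 20 of some colour, so 140 + 1 = 141.

141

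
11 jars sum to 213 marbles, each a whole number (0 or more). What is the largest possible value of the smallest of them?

If every one of the 11 were at least 20, the total would be at least 11 × 20 = 220 > 213.
Achievable: 7 of them at 19 and 4 at 20 total 213.

19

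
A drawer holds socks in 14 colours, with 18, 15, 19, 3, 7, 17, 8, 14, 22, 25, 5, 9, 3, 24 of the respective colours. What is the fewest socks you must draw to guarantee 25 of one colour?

In the worst case you take as many as possible of each colour without reaching 25: 18 + 15 + 19 + 3 + 7 + 17 + 8 + 14 + 22 + 24 + 5 + 9 + 3 + 24 = 188.
The next one must give 25 of some colour, so 188 + 1 = 189.

189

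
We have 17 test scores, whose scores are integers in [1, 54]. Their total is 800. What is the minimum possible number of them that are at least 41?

9

Suppose at most 17 − j of them reach 41; then j values are ≤ 40 and the rest ≤ 54.
The total is then ≤ 40·j + 54·(17 − j) = 918 − 14j. For this to be ≥ 800 we need j ≤ 8, so at least 17 − 8 = 9 must reach 41.
Exactly 9 works: 9 values at 54 and 8 at 40 total 806; lower one of the high values by 6 (still ≥ 41) to hit 800.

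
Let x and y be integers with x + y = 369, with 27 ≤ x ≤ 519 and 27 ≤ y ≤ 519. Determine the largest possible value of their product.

34040

With x + y fixed, xy peaks when the two are closest together.
Taking x = 184 and y = 185 (both in [27, 519]) gives xy = 34040.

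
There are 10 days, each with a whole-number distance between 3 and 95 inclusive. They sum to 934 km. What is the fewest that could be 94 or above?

If only k of them are at least 94, the other 10 − k are at most 93, so the total is at most k·95 + (10 − k)·93.
This must reach 934, so k·95 + (10 − k)·93 ≥ 934, giving k ≥ 2.
Exactly 2 works: 2 values at 95 and 8 at 93 total 934.

2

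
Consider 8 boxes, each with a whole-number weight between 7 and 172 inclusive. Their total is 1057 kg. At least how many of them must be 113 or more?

3

If only k of them are at least 113, the other 8 − k are at most 112, so the total is at most k·172 + (8 − k)·112.
This must reach 1057, so k·172 + (8 − k)·112 ≥ 1057, giving k ≥ 3.
Exactly 3 works: 3 values at 172 and 5 at 112 total 1076; lower one of the high values by 19 (still ≥ 113) to hit 1057.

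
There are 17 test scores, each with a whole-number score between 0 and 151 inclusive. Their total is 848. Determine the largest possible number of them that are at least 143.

If k of the values are ≥ 143, the total is ≥ 143k + 0(17 − k).
Setting 143k + 0(17 − k) ≤ 848 gives 143k ≤ 848, so k ≤ 5.
k = 5 is achieved by 5 values at 143 and 12 at 0, total 715; add 133 to one value (staying below 143) to reach 848.

5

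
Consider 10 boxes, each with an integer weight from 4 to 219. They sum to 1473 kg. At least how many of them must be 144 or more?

1

If only k of them are at least 144, the other 10 − k are at most 143, so the total is at most k·219 + (10 − k)·143.
This must reach 1473, so k·219 + (10 − k)·143 ≥ 1473, giving k ≥ 1.
Exactly 1 works: 1 value at 219 and 9 at 143 total 1506; lower one of the high values by 33 (still ≥ 144) to hit 1473.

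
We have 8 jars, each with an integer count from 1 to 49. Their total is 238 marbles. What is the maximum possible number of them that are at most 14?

4

Suppose k of them are at most 14. Those contribute at most 14 each and the rest at most 49 each.
So the total is at most 14k + 49(8 − k) = 392 − 35k. This must still be ≥ 238, so k ≤ 4.
k = 4 is achieved by 4 values at 14 and 4 at 49, total 252; lower one of the 49's by 14 (still > 14) to reach 238.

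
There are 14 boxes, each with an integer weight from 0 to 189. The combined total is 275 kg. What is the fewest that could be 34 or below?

7

Let j be the number exceeding 34. Then the total is ≥ 35·j + 0·(14 − j) = 0 + 35j.
So 35j ≤ 275 and j ≤ 7; hence at least 14 − 7 = 7 are ≤ 34.
Exactly 7 works: 7 values at 0 and 7 at 35 total 245; raise one of the low values by 30 (still ≤ 34) to hit 275.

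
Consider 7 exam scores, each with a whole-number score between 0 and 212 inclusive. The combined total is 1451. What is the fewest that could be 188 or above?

6

Suppose at most 7 − j of them reach 188; then j values are ≤ 187 and the rest ≤ 212.
The total is then ≤ 187·j + 212·(7 − j) = 1484 − 25j. For this to be ≥ 1451 we need j ≤ 1, so at least 7 − 1 = 6 must reach 188.
Exactly 6 works: 6 values at 212 and 1 at 187 total 1459; lower one of the high values by 8 (still ≥ 188) to hit 1451.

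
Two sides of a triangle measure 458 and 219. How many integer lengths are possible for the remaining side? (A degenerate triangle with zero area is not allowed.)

The triangle inequality gives |458 − 219| < c < 458 + 219, i.e. 239 < c < 677.
So c can be any integer from 240 to 676: 437 values.

437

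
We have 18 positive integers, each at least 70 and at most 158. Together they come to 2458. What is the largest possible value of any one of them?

Maximizing one value means minimizing the remaining 17.
The other 17 contribute at least 17 × 70 = 1190, leaving at most 2458 − 1190 = 1268.
But each integer is capped at 158, so the maximum is 158.
Achievable: one at 158 and the other 17 totalling 2300, which fits since 17 × 70 ≤ 2300 ≤ 17 × 158.

158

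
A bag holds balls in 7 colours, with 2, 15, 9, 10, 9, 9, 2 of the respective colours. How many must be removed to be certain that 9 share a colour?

45

In the worst case you take as many as possible of each colour without reaching 9: 2 + 8 + 8 + 8 + 8 + 8 + 2 = 44.
The next one must give 9 of some colour, so 44 + 1 = 45.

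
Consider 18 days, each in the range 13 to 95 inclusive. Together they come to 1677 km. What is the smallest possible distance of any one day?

Minimizing one value means maximizing the remaining 17.
The other 17 contribute at most 17 × 95 = 1615, leaving at least 1677 − 1615 = 62.
Since 62 ≥ 13, this is achievable: one at 62 and 17 at 95.

62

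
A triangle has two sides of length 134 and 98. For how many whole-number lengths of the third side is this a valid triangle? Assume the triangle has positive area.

195

The triangle inequality gives |134 − 98| < c < 134 + 98, i.e. 36 < c < 232.
So c can be any integer from 37 to 231: 195 values.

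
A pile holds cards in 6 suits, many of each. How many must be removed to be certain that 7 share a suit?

37

You could draw 6 of every suit without reaching 7 of any — 36 in all.
One more forces 7 of some suit, so 36 + 1 = 37.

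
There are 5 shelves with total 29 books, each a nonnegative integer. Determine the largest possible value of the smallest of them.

The 5 values sum to 29, so their minimum is at most ⌊29/5⌋ = 5.
Equality holds with 1 value of 5 and 4 values of 6.

5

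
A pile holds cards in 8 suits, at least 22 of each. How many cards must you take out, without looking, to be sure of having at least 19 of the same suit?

145

You could draw 18 of every suit without reaching 19 of any — 144 in all.
One more forces 19 of some suit, so 144 + 1 = 145.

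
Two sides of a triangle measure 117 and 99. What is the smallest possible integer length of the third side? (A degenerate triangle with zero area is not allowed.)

The third side must exceed |117 − 99| = 18.
The smallest integer above 18 is 19.

19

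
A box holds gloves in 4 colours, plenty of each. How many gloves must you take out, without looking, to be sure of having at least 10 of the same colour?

37

You could draw 9 of every colour without reaching 10 of any — 36 in all.
One more forces 10 of some colour, so 36 + 1 = 37.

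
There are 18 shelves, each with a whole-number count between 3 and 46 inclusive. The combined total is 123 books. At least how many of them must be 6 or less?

Each value above 6 is at least 7, contributing at least 7 − 3 = 4 above the floor 3.
The sum exceeds the floor total 54 by 69, so at most ⌊69/4⌋ = 17 exceed 6, and at least 1 are ≤ 6.
Exactly 1 works: 1 value at 3 and 17 at 7 total 122; raise one of the low values by 1 (still ≤ 6) to hit 123.

1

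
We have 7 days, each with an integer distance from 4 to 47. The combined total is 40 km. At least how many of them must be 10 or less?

Let j be the number exceeding 10. Then the total is ≥ 11·j + 4·(7 − j) = 28 + 7j.
So 7j ≤ 12 and j ≤ 1; hence at least 7 − 1 = 6 are ≤ 10.
Exactly 6 works: 6 values at 4 and 1 at 11 total 35; raise one of the low values by 5 (still ≤ 10) to hit 40.

6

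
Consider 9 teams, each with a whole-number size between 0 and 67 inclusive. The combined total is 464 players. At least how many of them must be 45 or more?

Each value short of 45 is at most 44, costing at least 67 − 44 = 23 against the maximum total of 603.
We can afford to lose at most 603 − 464 = 139, so at most ⌊139/23⌋ = 6 fall short, and at least 3 are ≥ 45.
Exactly 3 works: 3 values at 67 and 6 at 44 total 465; lower one of the high values by 1 (still ≥ 45) to hit 464.

3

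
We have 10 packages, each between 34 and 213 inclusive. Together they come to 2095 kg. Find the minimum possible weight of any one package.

178

To make one package as small as possible, make the other 9 as large as possible.
The other 9 contribute at most 9 × 213 = 1917, leaving at least 2095 − 1917 = 178.
Since 178 ≥ 34, this is achievable: one at 178 and 9 at 213.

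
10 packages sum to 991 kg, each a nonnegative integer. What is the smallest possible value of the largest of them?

100

Some value must be at least ⌈991/10⌉ = 100, since 10 × 99 = 990 < 991.
Equality holds with 1 value of 100 and 9 values of 99.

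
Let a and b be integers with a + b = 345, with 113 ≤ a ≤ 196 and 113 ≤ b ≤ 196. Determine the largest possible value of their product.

ab = a(345 − a) is maximized when a is as near 345/2 as the bounds allow.
Taking a = 172 and b = 173 (both in [113, 196]) gives ab = 29756.

29756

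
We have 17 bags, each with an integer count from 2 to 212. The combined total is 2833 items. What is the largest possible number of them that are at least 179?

If k of the values are ≥ 179, the total is ≥ 179k + 2(17 − k).
Setting 179k + 2(17 − k) ≤ 2833 gives 177k ≤ 2799, so k ≤ 15.
k = 15 is achieved by 15 values at 179 and 2 at 2, total 2689; add 144 to one value (staying below 179) to reach 2833.

15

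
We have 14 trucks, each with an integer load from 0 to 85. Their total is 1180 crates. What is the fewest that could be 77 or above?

Each value short of 77 is at most 76, costing at least 85 − 76 = 9 against the maximum total of 1190.
We can afford to lose at most 1190 − 1180 = 10, so at most ⌊10/9⌋ = 1 fall short, and at least 13 are ≥ 77.
Exactly 13 works: 13 values at 85 and 1 at 76 total 1181; lower one of the high values by 1 (still ≥ 77) to hit 1180.

13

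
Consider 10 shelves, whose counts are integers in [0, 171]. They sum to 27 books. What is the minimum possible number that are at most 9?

8

If only k of them are at most 9, the other 10 − k are at least 10, so the total is at least (10 − k)·10 + k·0.
This is ≤ 27, so (10 − k)·10 + 0k ≤ 27, which gives k ≥ 8.
Exactly 8 works: 8 values at 0 and 2 at 10 total 20; raise one of the low values by 7 (still ≤ 9) to hit 27.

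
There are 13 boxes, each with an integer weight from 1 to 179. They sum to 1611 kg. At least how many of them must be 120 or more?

If only k of them are at least 120, the other 13 − k are at most 119, so the total is at most k·179 + (13 − k)·119.
This must reach 1611, so k·179 + (13 − k)·119 ≥ 1611, giving k ≥ 2.
Exactly 2 works: 2 values at 179 and 11 at 119 total 1667; lower one of the high values by 56 (still ≥ 120) to hit 1611.

2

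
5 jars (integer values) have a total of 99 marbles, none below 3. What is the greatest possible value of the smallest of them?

19

If every one of the 5 were at least 20, the total would be at least 5 × 20 = 100 > 99.
Achievable: 1 of them at 19 and 4 at 20 total 99.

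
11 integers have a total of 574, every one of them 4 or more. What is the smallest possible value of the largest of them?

53

The 11 values sum to 574, so their maximum is at least ⌈574/11⌉ = 53.
Equality holds with 2 values of 53 and 9 values of 52.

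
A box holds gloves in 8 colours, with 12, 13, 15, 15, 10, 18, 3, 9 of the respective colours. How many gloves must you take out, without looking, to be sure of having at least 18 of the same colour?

95

In the worst case you take as many as possible of each colour without reaching 18: 12 + 13 + 15 + 15 + 10 + 17 + 3 + 9 = 94.
The next one must give 18 of some colour, so 94 + 1 = 95.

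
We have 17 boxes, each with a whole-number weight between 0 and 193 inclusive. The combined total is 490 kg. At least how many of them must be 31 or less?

Let j be the number exceeding 31. Then the total is ≥ 32·j + 0·(17 − j) = 0 + 32j.
So 32j ≤ 490 and j ≤ 15; hence at least 17 − 15 = 2 are ≤ 31.
Exactly 2 works: 2 values at 0 and 15 at 32 total 480; raise one of the low values by 10 (still ≤ 31) to hit 490.

2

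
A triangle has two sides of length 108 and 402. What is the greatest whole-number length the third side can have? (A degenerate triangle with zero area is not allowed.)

The third side must be less than 108 + 402 = 510.
The largest integer below 510 is 509.

509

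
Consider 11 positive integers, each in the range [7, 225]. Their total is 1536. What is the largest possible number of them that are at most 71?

6

Each value at 71 or below falls at least 225 − 71 = 154 short of the ceiling 225.
The ceiling total is 11 × 225 = 2475, and we need 1536, so at most ⌊(2475 − 1536)/154⌋ = 6 can be that low.
k = 6 is achieved by 6 values at 71 and 5 at 225, total 1551; lower one of the 225's by 15 (still > 71) to reach 1536.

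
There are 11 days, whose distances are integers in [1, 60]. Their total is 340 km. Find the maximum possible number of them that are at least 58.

5

If k of the values are ≥ 58, the total is ≥ 58k + 1(11 − k).
Setting 58k + 1(11 − k) ≤ 340 gives 57k ≤ 329, so k ≤ 5.
k = 5 is achieved by 5 values at 58 and 6 at 1, total 296; add 44 to one value (staying below 58) to reach 340.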